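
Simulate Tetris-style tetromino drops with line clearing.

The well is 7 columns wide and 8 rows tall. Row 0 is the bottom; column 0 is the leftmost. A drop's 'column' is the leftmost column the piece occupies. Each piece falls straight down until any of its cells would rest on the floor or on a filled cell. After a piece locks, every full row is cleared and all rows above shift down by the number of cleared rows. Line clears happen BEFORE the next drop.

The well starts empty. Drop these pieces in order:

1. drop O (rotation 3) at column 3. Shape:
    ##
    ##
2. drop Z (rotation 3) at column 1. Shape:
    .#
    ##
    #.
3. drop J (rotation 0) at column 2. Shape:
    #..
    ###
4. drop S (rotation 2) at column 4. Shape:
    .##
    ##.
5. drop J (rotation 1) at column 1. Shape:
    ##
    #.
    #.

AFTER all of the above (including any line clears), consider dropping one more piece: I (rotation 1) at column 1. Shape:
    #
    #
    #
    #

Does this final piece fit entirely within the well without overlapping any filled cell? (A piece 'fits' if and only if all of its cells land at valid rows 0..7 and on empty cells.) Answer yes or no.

Answer: no

Derivation:
Drop 1: O rot3 at col 3 lands with bottom-row=0; cleared 0 line(s) (total 0); column heights now [0 0 0 2 2 0 0], max=2
Drop 2: Z rot3 at col 1 lands with bottom-row=0; cleared 0 line(s) (total 0); column heights now [0 2 3 2 2 0 0], max=3
Drop 3: J rot0 at col 2 lands with bottom-row=3; cleared 0 line(s) (total 0); column heights now [0 2 5 4 4 0 0], max=5
Drop 4: S rot2 at col 4 lands with bottom-row=4; cleared 0 line(s) (total 0); column heights now [0 2 5 4 5 6 6], max=6
Drop 5: J rot1 at col 1 lands with bottom-row=3; cleared 0 line(s) (total 0); column heights now [0 6 6 4 5 6 6], max=6
Test piece I rot1 at col 1 (width 1): heights before test = [0 6 6 4 5 6 6]; fits = False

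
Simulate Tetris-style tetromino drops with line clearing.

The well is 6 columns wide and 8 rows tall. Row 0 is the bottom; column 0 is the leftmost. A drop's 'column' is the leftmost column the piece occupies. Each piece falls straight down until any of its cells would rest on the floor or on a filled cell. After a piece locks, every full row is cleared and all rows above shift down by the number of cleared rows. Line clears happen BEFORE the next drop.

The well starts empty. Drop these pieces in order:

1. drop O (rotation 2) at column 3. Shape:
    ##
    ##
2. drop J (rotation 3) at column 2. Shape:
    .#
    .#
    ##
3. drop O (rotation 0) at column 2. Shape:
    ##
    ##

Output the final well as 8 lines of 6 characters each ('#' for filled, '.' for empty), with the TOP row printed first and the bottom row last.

Answer: ......
..##..
..##..
...#..
...#..
..##..
...##.
...##.

Derivation:
Drop 1: O rot2 at col 3 lands with bottom-row=0; cleared 0 line(s) (total 0); column heights now [0 0 0 2 2 0], max=2
Drop 2: J rot3 at col 2 lands with bottom-row=2; cleared 0 line(s) (total 0); column heights now [0 0 3 5 2 0], max=5
Drop 3: O rot0 at col 2 lands with bottom-row=5; cleared 0 line(s) (total 0); column heights now [0 0 7 7 2 0], max=7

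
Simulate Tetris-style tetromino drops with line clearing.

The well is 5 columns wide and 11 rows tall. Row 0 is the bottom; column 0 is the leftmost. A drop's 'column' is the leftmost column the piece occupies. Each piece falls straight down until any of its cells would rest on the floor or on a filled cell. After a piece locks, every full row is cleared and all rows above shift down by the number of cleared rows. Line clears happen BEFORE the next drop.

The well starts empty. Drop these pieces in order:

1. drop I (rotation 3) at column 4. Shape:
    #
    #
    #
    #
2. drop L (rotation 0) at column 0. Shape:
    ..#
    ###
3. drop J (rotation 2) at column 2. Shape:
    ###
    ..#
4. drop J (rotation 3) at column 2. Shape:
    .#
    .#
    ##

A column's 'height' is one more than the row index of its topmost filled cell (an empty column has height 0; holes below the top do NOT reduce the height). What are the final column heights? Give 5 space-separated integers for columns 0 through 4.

Answer: 1 1 7 9 6

Derivation:
Drop 1: I rot3 at col 4 lands with bottom-row=0; cleared 0 line(s) (total 0); column heights now [0 0 0 0 4], max=4
Drop 2: L rot0 at col 0 lands with bottom-row=0; cleared 0 line(s) (total 0); column heights now [1 1 2 0 4], max=4
Drop 3: J rot2 at col 2 lands with bottom-row=4; cleared 0 line(s) (total 0); column heights now [1 1 6 6 6], max=6
Drop 4: J rot3 at col 2 lands with bottom-row=6; cleared 0 line(s) (total 0); column heights now [1 1 7 9 6], max=9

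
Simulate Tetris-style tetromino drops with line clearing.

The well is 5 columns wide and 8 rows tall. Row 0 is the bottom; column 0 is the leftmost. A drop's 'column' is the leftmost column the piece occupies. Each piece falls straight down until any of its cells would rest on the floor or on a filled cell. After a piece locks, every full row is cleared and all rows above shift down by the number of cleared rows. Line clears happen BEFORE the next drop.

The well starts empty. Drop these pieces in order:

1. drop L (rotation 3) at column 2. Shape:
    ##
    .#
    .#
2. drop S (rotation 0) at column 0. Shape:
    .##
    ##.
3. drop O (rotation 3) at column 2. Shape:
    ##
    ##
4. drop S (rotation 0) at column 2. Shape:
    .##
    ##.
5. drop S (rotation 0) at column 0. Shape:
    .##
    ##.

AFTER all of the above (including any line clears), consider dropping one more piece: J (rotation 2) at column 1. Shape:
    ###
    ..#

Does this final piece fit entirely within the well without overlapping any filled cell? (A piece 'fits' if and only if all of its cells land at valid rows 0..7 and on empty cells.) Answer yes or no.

Drop 1: L rot3 at col 2 lands with bottom-row=0; cleared 0 line(s) (total 0); column heights now [0 0 3 3 0], max=3
Drop 2: S rot0 at col 0 lands with bottom-row=2; cleared 0 line(s) (total 0); column heights now [3 4 4 3 0], max=4
Drop 3: O rot3 at col 2 lands with bottom-row=4; cleared 0 line(s) (total 0); column heights now [3 4 6 6 0], max=6
Drop 4: S rot0 at col 2 lands with bottom-row=6; cleared 0 line(s) (total 0); column heights now [3 4 7 8 8], max=8
Drop 5: S rot0 at col 0 lands with bottom-row=6; cleared 0 line(s) (total 0); column heights now [7 8 8 8 8], max=8
Test piece J rot2 at col 1 (width 3): heights before test = [7 8 8 8 8]; fits = False

Answer: no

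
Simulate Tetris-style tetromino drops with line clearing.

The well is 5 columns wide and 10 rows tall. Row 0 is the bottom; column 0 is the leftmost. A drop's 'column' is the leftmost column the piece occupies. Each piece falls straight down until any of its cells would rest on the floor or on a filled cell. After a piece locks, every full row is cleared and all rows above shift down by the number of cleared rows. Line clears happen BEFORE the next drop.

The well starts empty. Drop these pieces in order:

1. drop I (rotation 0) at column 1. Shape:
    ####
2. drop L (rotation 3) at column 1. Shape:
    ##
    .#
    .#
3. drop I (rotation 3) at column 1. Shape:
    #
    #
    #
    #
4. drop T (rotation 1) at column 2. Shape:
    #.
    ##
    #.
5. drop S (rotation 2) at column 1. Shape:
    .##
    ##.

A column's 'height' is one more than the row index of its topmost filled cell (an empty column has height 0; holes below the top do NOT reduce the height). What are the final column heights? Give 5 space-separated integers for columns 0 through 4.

Answer: 0 9 10 10 1

Derivation:
Drop 1: I rot0 at col 1 lands with bottom-row=0; cleared 0 line(s) (total 0); column heights now [0 1 1 1 1], max=1
Drop 2: L rot3 at col 1 lands with bottom-row=1; cleared 0 line(s) (total 0); column heights now [0 4 4 1 1], max=4
Drop 3: I rot3 at col 1 lands with bottom-row=4; cleared 0 line(s) (total 0); column heights now [0 8 4 1 1], max=8
Drop 4: T rot1 at col 2 lands with bottom-row=4; cleared 0 line(s) (total 0); column heights now [0 8 7 6 1], max=8
Drop 5: S rot2 at col 1 lands with bottom-row=8; cleared 0 line(s) (total 0); column heights now [0 9 10 10 1], max=10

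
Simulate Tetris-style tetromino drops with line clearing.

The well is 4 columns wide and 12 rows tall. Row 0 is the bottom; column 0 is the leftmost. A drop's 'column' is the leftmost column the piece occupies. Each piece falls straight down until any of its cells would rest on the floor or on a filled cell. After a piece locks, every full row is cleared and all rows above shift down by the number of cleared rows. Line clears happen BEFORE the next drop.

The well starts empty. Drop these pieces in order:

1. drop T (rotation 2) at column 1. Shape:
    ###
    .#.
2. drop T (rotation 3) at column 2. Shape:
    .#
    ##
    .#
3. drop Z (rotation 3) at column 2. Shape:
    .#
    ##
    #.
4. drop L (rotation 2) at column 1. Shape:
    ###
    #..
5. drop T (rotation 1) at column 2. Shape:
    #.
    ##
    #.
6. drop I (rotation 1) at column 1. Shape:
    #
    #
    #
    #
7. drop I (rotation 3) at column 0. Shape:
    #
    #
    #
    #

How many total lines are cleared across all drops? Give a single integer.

Answer: 1

Derivation:
Drop 1: T rot2 at col 1 lands with bottom-row=0; cleared 0 line(s) (total 0); column heights now [0 2 2 2], max=2
Drop 2: T rot3 at col 2 lands with bottom-row=2; cleared 0 line(s) (total 0); column heights now [0 2 4 5], max=5
Drop 3: Z rot3 at col 2 lands with bottom-row=4; cleared 0 line(s) (total 0); column heights now [0 2 6 7], max=7
Drop 4: L rot2 at col 1 lands with bottom-row=6; cleared 0 line(s) (total 0); column heights now [0 8 8 8], max=8
Drop 5: T rot1 at col 2 lands with bottom-row=8; cleared 0 line(s) (total 0); column heights now [0 8 11 10], max=11
Drop 6: I rot1 at col 1 lands with bottom-row=8; cleared 0 line(s) (total 0); column heights now [0 12 11 10], max=12
Drop 7: I rot3 at col 0 lands with bottom-row=0; cleared 1 line(s) (total 1); column heights now [3 11 10 9], max=11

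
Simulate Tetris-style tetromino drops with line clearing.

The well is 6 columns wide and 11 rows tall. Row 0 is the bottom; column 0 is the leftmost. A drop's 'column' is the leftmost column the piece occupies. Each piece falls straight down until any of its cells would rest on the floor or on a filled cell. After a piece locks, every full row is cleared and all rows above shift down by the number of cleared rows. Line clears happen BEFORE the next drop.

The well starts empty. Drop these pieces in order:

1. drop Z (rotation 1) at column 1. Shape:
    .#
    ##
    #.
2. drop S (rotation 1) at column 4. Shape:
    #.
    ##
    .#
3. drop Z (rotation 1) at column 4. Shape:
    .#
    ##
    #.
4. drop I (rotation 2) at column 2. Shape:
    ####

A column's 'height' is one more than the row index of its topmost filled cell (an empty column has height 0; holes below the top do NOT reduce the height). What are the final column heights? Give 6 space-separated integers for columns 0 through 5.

Drop 1: Z rot1 at col 1 lands with bottom-row=0; cleared 0 line(s) (total 0); column heights now [0 2 3 0 0 0], max=3
Drop 2: S rot1 at col 4 lands with bottom-row=0; cleared 0 line(s) (total 0); column heights now [0 2 3 0 3 2], max=3
Drop 3: Z rot1 at col 4 lands with bottom-row=3; cleared 0 line(s) (total 0); column heights now [0 2 3 0 5 6], max=6
Drop 4: I rot2 at col 2 lands with bottom-row=6; cleared 0 line(s) (total 0); column heights now [0 2 7 7 7 7], max=7

Answer: 0 2 7 7 7 7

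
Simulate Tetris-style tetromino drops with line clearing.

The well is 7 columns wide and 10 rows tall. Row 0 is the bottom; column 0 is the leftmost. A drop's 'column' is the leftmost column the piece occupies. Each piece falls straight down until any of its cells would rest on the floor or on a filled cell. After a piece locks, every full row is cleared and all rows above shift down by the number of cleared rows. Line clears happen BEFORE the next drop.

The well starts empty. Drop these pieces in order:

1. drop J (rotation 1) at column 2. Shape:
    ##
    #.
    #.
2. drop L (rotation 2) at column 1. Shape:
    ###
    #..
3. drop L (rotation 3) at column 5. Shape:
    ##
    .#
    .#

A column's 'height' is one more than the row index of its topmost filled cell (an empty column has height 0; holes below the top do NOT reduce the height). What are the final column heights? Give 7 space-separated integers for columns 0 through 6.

Answer: 0 4 4 4 0 3 3

Derivation:
Drop 1: J rot1 at col 2 lands with bottom-row=0; cleared 0 line(s) (total 0); column heights now [0 0 3 3 0 0 0], max=3
Drop 2: L rot2 at col 1 lands with bottom-row=2; cleared 0 line(s) (total 0); column heights now [0 4 4 4 0 0 0], max=4
Drop 3: L rot3 at col 5 lands with bottom-row=0; cleared 0 line(s) (total 0); column heights now [0 4 4 4 0 3 3], max=4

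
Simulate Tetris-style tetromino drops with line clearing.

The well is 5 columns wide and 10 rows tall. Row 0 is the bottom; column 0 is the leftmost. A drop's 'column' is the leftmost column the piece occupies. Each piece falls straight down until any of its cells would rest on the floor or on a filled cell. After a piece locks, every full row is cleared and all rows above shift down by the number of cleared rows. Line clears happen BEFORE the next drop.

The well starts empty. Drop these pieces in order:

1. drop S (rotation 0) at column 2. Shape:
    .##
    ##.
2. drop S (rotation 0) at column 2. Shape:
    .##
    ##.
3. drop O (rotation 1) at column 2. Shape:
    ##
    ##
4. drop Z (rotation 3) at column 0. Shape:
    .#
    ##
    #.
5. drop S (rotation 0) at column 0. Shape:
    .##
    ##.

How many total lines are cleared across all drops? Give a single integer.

Drop 1: S rot0 at col 2 lands with bottom-row=0; cleared 0 line(s) (total 0); column heights now [0 0 1 2 2], max=2
Drop 2: S rot0 at col 2 lands with bottom-row=2; cleared 0 line(s) (total 0); column heights now [0 0 3 4 4], max=4
Drop 3: O rot1 at col 2 lands with bottom-row=4; cleared 0 line(s) (total 0); column heights now [0 0 6 6 4], max=6
Drop 4: Z rot3 at col 0 lands with bottom-row=0; cleared 0 line(s) (total 0); column heights now [2 3 6 6 4], max=6
Drop 5: S rot0 at col 0 lands with bottom-row=5; cleared 0 line(s) (total 0); column heights now [6 7 7 6 4], max=7

Answer: 0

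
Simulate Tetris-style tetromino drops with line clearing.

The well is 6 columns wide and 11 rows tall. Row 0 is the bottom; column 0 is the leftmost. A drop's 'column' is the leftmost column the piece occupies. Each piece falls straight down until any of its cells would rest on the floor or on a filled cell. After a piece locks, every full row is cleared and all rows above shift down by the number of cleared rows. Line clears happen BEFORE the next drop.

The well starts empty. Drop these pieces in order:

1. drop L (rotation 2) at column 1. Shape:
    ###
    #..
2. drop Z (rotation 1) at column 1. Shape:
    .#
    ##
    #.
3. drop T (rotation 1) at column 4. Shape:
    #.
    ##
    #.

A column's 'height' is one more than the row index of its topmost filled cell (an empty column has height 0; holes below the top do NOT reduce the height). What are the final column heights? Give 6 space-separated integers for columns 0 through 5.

Drop 1: L rot2 at col 1 lands with bottom-row=0; cleared 0 line(s) (total 0); column heights now [0 2 2 2 0 0], max=2
Drop 2: Z rot1 at col 1 lands with bottom-row=2; cleared 0 line(s) (total 0); column heights now [0 4 5 2 0 0], max=5
Drop 3: T rot1 at col 4 lands with bottom-row=0; cleared 0 line(s) (total 0); column heights now [0 4 5 2 3 2], max=5

Answer: 0 4 5 2 3 2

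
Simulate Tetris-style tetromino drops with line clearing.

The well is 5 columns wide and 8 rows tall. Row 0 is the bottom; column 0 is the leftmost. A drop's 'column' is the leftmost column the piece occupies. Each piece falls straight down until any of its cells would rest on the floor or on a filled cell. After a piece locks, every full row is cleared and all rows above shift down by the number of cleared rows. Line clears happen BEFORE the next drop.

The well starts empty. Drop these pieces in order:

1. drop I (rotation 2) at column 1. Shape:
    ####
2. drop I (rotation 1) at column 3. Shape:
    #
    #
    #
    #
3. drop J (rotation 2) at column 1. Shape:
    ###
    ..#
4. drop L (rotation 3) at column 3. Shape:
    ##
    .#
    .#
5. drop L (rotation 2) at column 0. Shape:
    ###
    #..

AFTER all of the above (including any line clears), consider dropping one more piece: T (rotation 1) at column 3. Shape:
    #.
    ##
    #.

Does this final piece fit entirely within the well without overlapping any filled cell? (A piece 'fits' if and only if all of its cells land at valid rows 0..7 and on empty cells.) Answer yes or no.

Answer: no

Derivation:
Drop 1: I rot2 at col 1 lands with bottom-row=0; cleared 0 line(s) (total 0); column heights now [0 1 1 1 1], max=1
Drop 2: I rot1 at col 3 lands with bottom-row=1; cleared 0 line(s) (total 0); column heights now [0 1 1 5 1], max=5
Drop 3: J rot2 at col 1 lands with bottom-row=5; cleared 0 line(s) (total 0); column heights now [0 7 7 7 1], max=7
Drop 4: L rot3 at col 3 lands with bottom-row=5; cleared 0 line(s) (total 0); column heights now [0 7 7 8 8], max=8
Drop 5: L rot2 at col 0 lands with bottom-row=6; cleared 2 line(s) (total 2); column heights now [0 1 1 6 6], max=6
Test piece T rot1 at col 3 (width 2): heights before test = [0 1 1 6 6]; fits = False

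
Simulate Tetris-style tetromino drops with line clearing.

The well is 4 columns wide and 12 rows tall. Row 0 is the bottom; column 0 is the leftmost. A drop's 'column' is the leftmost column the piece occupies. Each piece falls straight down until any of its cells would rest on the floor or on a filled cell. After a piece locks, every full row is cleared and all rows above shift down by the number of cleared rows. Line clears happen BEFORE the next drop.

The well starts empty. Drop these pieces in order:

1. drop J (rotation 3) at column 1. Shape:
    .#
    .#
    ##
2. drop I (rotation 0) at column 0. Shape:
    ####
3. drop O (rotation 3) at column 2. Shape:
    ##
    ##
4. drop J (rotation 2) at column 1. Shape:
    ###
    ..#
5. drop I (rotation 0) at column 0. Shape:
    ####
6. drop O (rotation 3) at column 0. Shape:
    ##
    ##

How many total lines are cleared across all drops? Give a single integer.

Drop 1: J rot3 at col 1 lands with bottom-row=0; cleared 0 line(s) (total 0); column heights now [0 1 3 0], max=3
Drop 2: I rot0 at col 0 lands with bottom-row=3; cleared 1 line(s) (total 1); column heights now [0 1 3 0], max=3
Drop 3: O rot3 at col 2 lands with bottom-row=3; cleared 0 line(s) (total 1); column heights now [0 1 5 5], max=5
Drop 4: J rot2 at col 1 lands with bottom-row=5; cleared 0 line(s) (total 1); column heights now [0 7 7 7], max=7
Drop 5: I rot0 at col 0 lands with bottom-row=7; cleared 1 line(s) (total 2); column heights now [0 7 7 7], max=7
Drop 6: O rot3 at col 0 lands with bottom-row=7; cleared 0 line(s) (total 2); column heights now [9 9 7 7], max=9

Answer: 2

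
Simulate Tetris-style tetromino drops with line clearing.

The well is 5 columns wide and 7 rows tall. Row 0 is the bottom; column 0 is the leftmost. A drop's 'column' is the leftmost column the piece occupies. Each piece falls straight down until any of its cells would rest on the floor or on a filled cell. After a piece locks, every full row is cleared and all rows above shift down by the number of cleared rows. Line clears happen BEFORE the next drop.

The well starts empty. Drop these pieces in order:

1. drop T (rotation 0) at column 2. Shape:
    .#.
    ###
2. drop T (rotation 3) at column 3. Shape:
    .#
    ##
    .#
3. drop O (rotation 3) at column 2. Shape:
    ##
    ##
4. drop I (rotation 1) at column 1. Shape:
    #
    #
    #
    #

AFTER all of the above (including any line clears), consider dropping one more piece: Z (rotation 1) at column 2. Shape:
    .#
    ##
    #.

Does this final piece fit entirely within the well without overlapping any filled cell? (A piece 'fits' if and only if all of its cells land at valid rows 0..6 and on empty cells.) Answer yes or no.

Drop 1: T rot0 at col 2 lands with bottom-row=0; cleared 0 line(s) (total 0); column heights now [0 0 1 2 1], max=2
Drop 2: T rot3 at col 3 lands with bottom-row=1; cleared 0 line(s) (total 0); column heights now [0 0 1 3 4], max=4
Drop 3: O rot3 at col 2 lands with bottom-row=3; cleared 0 line(s) (total 0); column heights now [0 0 5 5 4], max=5
Drop 4: I rot1 at col 1 lands with bottom-row=0; cleared 0 line(s) (total 0); column heights now [0 4 5 5 4], max=5
Test piece Z rot1 at col 2 (width 2): heights before test = [0 4 5 5 4]; fits = False

Answer: no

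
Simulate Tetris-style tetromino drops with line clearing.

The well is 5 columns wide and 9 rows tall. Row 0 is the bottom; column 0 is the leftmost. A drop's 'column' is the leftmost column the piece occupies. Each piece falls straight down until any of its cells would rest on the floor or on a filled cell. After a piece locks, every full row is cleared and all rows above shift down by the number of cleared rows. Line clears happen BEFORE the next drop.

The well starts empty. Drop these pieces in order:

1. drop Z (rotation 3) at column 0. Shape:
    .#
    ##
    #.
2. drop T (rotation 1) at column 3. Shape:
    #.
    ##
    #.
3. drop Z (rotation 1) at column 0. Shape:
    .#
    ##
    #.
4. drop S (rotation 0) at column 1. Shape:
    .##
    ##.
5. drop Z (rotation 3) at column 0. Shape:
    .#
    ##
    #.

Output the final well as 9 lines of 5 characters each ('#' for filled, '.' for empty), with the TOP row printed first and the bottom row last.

Answer: .....
.#...
####.
###..
.#...
##...
##.#.
##.##
#..#.

Derivation:
Drop 1: Z rot3 at col 0 lands with bottom-row=0; cleared 0 line(s) (total 0); column heights now [2 3 0 0 0], max=3
Drop 2: T rot1 at col 3 lands with bottom-row=0; cleared 0 line(s) (total 0); column heights now [2 3 0 3 2], max=3
Drop 3: Z rot1 at col 0 lands with bottom-row=2; cleared 0 line(s) (total 0); column heights now [4 5 0 3 2], max=5
Drop 4: S rot0 at col 1 lands with bottom-row=5; cleared 0 line(s) (total 0); column heights now [4 6 7 7 2], max=7
Drop 5: Z rot3 at col 0 lands with bottom-row=5; cleared 0 line(s) (total 0); column heights now [7 8 7 7 2], max=8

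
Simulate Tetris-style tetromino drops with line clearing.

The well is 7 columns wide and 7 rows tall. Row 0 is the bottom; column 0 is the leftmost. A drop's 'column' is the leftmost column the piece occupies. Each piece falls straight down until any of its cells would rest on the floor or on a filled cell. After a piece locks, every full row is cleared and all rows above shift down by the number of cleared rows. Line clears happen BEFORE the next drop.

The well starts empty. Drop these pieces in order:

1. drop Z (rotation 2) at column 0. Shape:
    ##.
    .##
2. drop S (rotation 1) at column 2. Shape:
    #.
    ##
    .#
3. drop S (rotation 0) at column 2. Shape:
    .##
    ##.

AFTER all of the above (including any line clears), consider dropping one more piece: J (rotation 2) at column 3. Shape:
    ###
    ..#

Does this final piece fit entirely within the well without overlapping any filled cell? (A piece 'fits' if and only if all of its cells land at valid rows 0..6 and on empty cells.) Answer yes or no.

Answer: yes

Derivation:
Drop 1: Z rot2 at col 0 lands with bottom-row=0; cleared 0 line(s) (total 0); column heights now [2 2 1 0 0 0 0], max=2
Drop 2: S rot1 at col 2 lands with bottom-row=0; cleared 0 line(s) (total 0); column heights now [2 2 3 2 0 0 0], max=3
Drop 3: S rot0 at col 2 lands with bottom-row=3; cleared 0 line(s) (total 0); column heights now [2 2 4 5 5 0 0], max=5
Test piece J rot2 at col 3 (width 3): heights before test = [2 2 4 5 5 0 0]; fits = True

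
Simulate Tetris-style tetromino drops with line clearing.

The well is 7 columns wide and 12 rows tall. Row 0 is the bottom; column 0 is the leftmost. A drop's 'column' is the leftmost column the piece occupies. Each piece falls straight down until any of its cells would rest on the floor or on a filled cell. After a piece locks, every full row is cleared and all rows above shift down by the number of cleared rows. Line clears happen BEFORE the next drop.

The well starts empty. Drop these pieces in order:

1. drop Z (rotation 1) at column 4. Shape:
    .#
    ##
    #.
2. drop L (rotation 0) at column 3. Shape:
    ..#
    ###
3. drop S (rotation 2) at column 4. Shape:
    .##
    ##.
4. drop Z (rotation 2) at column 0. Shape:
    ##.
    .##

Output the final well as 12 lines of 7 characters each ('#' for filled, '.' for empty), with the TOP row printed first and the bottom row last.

Drop 1: Z rot1 at col 4 lands with bottom-row=0; cleared 0 line(s) (total 0); column heights now [0 0 0 0 2 3 0], max=3
Drop 2: L rot0 at col 3 lands with bottom-row=3; cleared 0 line(s) (total 0); column heights now [0 0 0 4 4 5 0], max=5
Drop 3: S rot2 at col 4 lands with bottom-row=5; cleared 0 line(s) (total 0); column heights now [0 0 0 4 6 7 7], max=7
Drop 4: Z rot2 at col 0 lands with bottom-row=0; cleared 0 line(s) (total 0); column heights now [2 2 1 4 6 7 7], max=7

Answer: .......
.......
.......
.......
.......
.....##
....##.
.....#.
...###.
.....#.
##..##.
.##.#..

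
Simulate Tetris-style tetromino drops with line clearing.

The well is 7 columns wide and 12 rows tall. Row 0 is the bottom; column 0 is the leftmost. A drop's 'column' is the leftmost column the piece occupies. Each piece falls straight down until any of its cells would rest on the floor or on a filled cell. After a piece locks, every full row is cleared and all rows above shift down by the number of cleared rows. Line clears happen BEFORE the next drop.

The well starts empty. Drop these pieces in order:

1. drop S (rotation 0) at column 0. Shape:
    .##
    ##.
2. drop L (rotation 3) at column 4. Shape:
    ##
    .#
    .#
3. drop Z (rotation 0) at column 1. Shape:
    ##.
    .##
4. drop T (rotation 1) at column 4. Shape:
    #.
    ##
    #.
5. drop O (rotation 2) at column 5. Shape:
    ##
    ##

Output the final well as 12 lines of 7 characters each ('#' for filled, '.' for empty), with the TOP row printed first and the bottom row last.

Answer: .......
.......
.......
.......
.......
.....##
....###
....##.
.##.#..
..####.
.##..#.
##...#.

Derivation:
Drop 1: S rot0 at col 0 lands with bottom-row=0; cleared 0 line(s) (total 0); column heights now [1 2 2 0 0 0 0], max=2
Drop 2: L rot3 at col 4 lands with bottom-row=0; cleared 0 line(s) (total 0); column heights now [1 2 2 0 3 3 0], max=3
Drop 3: Z rot0 at col 1 lands with bottom-row=2; cleared 0 line(s) (total 0); column heights now [1 4 4 3 3 3 0], max=4
Drop 4: T rot1 at col 4 lands with bottom-row=3; cleared 0 line(s) (total 0); column heights now [1 4 4 3 6 5 0], max=6
Drop 5: O rot2 at col 5 lands with bottom-row=5; cleared 0 line(s) (total 0); column heights now [1 4 4 3 6 7 7], max=7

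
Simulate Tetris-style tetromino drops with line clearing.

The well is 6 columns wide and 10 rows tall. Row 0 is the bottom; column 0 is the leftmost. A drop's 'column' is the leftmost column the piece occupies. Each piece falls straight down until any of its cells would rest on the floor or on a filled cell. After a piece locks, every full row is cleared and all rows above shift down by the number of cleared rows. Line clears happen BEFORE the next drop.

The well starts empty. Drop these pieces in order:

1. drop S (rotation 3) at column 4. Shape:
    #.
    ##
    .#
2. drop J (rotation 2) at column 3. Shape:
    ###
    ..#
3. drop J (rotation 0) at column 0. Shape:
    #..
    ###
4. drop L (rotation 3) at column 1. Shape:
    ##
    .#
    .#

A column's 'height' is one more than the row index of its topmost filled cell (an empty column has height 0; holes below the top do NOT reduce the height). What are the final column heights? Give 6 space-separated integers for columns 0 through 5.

Drop 1: S rot3 at col 4 lands with bottom-row=0; cleared 0 line(s) (total 0); column heights now [0 0 0 0 3 2], max=3
Drop 2: J rot2 at col 3 lands with bottom-row=2; cleared 0 line(s) (total 0); column heights now [0 0 0 4 4 4], max=4
Drop 3: J rot0 at col 0 lands with bottom-row=0; cleared 0 line(s) (total 0); column heights now [2 1 1 4 4 4], max=4
Drop 4: L rot3 at col 1 lands with bottom-row=1; cleared 0 line(s) (total 0); column heights now [2 4 4 4 4 4], max=4

Answer: 2 4 4 4 4 4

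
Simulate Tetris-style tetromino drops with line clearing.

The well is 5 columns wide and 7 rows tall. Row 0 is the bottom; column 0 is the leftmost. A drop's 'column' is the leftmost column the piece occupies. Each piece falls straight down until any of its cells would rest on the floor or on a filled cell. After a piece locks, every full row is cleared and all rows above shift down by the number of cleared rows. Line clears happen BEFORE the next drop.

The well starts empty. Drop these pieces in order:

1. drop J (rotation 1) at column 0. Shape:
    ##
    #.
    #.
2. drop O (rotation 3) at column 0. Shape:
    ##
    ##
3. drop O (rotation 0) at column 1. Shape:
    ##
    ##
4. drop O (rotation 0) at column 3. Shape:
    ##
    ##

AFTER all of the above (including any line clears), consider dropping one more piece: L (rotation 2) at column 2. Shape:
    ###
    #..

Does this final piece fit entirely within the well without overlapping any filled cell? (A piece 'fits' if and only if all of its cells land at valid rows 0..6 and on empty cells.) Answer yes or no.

Drop 1: J rot1 at col 0 lands with bottom-row=0; cleared 0 line(s) (total 0); column heights now [3 3 0 0 0], max=3
Drop 2: O rot3 at col 0 lands with bottom-row=3; cleared 0 line(s) (total 0); column heights now [5 5 0 0 0], max=5
Drop 3: O rot0 at col 1 lands with bottom-row=5; cleared 0 line(s) (total 0); column heights now [5 7 7 0 0], max=7
Drop 4: O rot0 at col 3 lands with bottom-row=0; cleared 0 line(s) (total 0); column heights now [5 7 7 2 2], max=7
Test piece L rot2 at col 2 (width 3): heights before test = [5 7 7 2 2]; fits = False

Answer: no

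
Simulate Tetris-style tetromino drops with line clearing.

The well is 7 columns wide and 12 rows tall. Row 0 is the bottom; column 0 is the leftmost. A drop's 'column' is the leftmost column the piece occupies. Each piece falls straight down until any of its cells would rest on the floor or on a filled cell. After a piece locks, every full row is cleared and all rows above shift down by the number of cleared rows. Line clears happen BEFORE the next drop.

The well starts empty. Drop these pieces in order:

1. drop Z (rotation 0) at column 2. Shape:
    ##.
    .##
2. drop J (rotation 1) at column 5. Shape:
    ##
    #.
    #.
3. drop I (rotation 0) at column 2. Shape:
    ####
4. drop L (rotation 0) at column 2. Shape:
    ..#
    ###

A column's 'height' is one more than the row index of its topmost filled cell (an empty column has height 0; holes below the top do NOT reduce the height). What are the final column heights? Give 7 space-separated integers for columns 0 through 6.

Drop 1: Z rot0 at col 2 lands with bottom-row=0; cleared 0 line(s) (total 0); column heights now [0 0 2 2 1 0 0], max=2
Drop 2: J rot1 at col 5 lands with bottom-row=0; cleared 0 line(s) (total 0); column heights now [0 0 2 2 1 3 3], max=3
Drop 3: I rot0 at col 2 lands with bottom-row=3; cleared 0 line(s) (total 0); column heights now [0 0 4 4 4 4 3], max=4
Drop 4: L rot0 at col 2 lands with bottom-row=4; cleared 0 line(s) (total 0); column heights now [0 0 5 5 6 4 3], max=6

Answer: 0 0 5 5 6 4 3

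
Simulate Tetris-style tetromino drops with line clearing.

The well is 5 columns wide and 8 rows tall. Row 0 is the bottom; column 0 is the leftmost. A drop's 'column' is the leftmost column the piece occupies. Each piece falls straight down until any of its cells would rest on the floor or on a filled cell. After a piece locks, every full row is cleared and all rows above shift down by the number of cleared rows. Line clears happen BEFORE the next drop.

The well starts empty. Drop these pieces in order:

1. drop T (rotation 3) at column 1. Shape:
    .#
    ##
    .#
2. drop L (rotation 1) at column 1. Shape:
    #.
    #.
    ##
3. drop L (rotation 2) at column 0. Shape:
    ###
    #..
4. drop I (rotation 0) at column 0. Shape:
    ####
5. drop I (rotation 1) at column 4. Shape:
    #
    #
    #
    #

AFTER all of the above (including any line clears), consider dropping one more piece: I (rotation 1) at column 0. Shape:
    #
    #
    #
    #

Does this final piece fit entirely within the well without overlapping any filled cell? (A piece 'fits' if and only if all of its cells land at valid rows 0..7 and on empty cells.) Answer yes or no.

Answer: no

Derivation:
Drop 1: T rot3 at col 1 lands with bottom-row=0; cleared 0 line(s) (total 0); column heights now [0 2 3 0 0], max=3
Drop 2: L rot1 at col 1 lands with bottom-row=3; cleared 0 line(s) (total 0); column heights now [0 6 4 0 0], max=6
Drop 3: L rot2 at col 0 lands with bottom-row=5; cleared 0 line(s) (total 0); column heights now [7 7 7 0 0], max=7
Drop 4: I rot0 at col 0 lands with bottom-row=7; cleared 0 line(s) (total 0); column heights now [8 8 8 8 0], max=8
Drop 5: I rot1 at col 4 lands with bottom-row=0; cleared 0 line(s) (total 0); column heights now [8 8 8 8 4], max=8
Test piece I rot1 at col 0 (width 1): heights before test = [8 8 8 8 4]; fits = False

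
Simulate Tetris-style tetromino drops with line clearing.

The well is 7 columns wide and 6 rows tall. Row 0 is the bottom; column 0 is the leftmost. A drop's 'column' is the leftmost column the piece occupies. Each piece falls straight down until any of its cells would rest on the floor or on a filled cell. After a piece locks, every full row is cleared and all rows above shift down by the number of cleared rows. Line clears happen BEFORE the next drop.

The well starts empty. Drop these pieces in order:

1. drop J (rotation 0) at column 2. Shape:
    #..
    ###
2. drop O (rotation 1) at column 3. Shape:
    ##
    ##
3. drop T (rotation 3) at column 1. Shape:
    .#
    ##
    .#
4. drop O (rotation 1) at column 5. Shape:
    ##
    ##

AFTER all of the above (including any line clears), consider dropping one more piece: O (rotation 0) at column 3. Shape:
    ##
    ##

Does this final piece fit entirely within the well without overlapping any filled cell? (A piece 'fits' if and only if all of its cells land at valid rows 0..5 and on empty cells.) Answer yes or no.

Answer: yes

Derivation:
Drop 1: J rot0 at col 2 lands with bottom-row=0; cleared 0 line(s) (total 0); column heights now [0 0 2 1 1 0 0], max=2
Drop 2: O rot1 at col 3 lands with bottom-row=1; cleared 0 line(s) (total 0); column heights now [0 0 2 3 3 0 0], max=3
Drop 3: T rot3 at col 1 lands with bottom-row=2; cleared 0 line(s) (total 0); column heights now [0 4 5 3 3 0 0], max=5
Drop 4: O rot1 at col 5 lands with bottom-row=0; cleared 0 line(s) (total 0); column heights now [0 4 5 3 3 2 2], max=5
Test piece O rot0 at col 3 (width 2): heights before test = [0 4 5 3 3 2 2]; fits = True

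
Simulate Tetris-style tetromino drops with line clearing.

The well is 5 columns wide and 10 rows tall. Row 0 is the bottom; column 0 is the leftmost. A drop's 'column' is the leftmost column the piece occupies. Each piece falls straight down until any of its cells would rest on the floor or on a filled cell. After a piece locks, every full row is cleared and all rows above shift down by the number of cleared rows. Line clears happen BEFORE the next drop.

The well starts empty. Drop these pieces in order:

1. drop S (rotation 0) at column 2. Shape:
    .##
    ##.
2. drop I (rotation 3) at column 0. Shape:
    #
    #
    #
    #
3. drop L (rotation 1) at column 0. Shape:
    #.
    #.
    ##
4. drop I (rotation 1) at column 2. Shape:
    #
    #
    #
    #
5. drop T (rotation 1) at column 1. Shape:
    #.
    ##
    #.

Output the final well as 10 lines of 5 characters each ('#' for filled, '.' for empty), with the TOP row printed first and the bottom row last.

Drop 1: S rot0 at col 2 lands with bottom-row=0; cleared 0 line(s) (total 0); column heights now [0 0 1 2 2], max=2
Drop 2: I rot3 at col 0 lands with bottom-row=0; cleared 0 line(s) (total 0); column heights now [4 0 1 2 2], max=4
Drop 3: L rot1 at col 0 lands with bottom-row=4; cleared 0 line(s) (total 0); column heights now [7 5 1 2 2], max=7
Drop 4: I rot1 at col 2 lands with bottom-row=1; cleared 0 line(s) (total 0); column heights now [7 5 5 2 2], max=7
Drop 5: T rot1 at col 1 lands with bottom-row=5; cleared 0 line(s) (total 0); column heights now [7 8 7 2 2], max=8

Answer: .....
.....
.#...
###..
##...
###..
#.#..
#.#..
#.###
#.##.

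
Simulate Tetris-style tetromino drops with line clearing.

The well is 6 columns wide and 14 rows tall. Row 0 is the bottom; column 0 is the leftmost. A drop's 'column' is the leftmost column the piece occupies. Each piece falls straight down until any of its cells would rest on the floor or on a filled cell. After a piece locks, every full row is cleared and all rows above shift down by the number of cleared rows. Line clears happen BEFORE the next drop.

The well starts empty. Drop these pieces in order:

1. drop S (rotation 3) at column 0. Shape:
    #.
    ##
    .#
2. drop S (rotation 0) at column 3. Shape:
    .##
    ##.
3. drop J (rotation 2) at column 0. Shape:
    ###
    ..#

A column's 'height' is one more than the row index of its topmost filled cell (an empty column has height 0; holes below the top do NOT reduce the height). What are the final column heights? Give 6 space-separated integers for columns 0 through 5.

Drop 1: S rot3 at col 0 lands with bottom-row=0; cleared 0 line(s) (total 0); column heights now [3 2 0 0 0 0], max=3
Drop 2: S rot0 at col 3 lands with bottom-row=0; cleared 0 line(s) (total 0); column heights now [3 2 0 1 2 2], max=3
Drop 3: J rot2 at col 0 lands with bottom-row=2; cleared 0 line(s) (total 0); column heights now [4 4 4 1 2 2], max=4

Answer: 4 4 4 1 2 2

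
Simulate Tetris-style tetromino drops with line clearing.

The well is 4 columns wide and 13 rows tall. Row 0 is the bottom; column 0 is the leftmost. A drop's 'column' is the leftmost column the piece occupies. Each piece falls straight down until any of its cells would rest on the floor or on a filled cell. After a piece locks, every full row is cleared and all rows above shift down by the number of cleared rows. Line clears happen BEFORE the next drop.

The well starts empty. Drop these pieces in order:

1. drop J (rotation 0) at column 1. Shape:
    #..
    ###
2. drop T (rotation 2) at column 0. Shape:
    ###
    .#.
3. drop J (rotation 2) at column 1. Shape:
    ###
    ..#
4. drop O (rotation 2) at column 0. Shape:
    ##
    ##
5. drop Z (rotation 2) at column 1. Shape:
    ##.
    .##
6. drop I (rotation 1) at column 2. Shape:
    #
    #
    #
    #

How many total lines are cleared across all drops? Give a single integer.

Drop 1: J rot0 at col 1 lands with bottom-row=0; cleared 0 line(s) (total 0); column heights now [0 2 1 1], max=2
Drop 2: T rot2 at col 0 lands with bottom-row=2; cleared 0 line(s) (total 0); column heights now [4 4 4 1], max=4
Drop 3: J rot2 at col 1 lands with bottom-row=3; cleared 1 line(s) (total 1); column heights now [0 4 4 4], max=4
Drop 4: O rot2 at col 0 lands with bottom-row=4; cleared 0 line(s) (total 1); column heights now [6 6 4 4], max=6
Drop 5: Z rot2 at col 1 lands with bottom-row=5; cleared 1 line(s) (total 2); column heights now [5 6 6 4], max=6
Drop 6: I rot1 at col 2 lands with bottom-row=6; cleared 0 line(s) (total 2); column heights now [5 6 10 4], max=10

Answer: 2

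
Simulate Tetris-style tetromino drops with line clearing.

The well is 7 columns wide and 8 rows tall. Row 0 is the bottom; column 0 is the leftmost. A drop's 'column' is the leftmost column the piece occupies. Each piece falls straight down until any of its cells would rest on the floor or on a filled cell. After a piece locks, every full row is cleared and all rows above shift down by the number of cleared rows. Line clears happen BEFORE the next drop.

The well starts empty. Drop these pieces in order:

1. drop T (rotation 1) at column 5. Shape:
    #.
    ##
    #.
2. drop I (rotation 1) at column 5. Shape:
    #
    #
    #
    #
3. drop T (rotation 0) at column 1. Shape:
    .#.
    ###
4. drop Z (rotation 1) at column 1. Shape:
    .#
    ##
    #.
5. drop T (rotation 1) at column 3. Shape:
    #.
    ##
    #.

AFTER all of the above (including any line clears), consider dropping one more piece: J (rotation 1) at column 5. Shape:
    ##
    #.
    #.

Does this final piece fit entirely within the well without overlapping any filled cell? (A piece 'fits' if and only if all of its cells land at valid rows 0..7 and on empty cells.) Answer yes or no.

Drop 1: T rot1 at col 5 lands with bottom-row=0; cleared 0 line(s) (total 0); column heights now [0 0 0 0 0 3 2], max=3
Drop 2: I rot1 at col 5 lands with bottom-row=3; cleared 0 line(s) (total 0); column heights now [0 0 0 0 0 7 2], max=7
Drop 3: T rot0 at col 1 lands with bottom-row=0; cleared 0 line(s) (total 0); column heights now [0 1 2 1 0 7 2], max=7
Drop 4: Z rot1 at col 1 lands with bottom-row=1; cleared 0 line(s) (total 0); column heights now [0 3 4 1 0 7 2], max=7
Drop 5: T rot1 at col 3 lands with bottom-row=1; cleared 0 line(s) (total 0); column heights now [0 3 4 4 3 7 2], max=7
Test piece J rot1 at col 5 (width 2): heights before test = [0 3 4 4 3 7 2]; fits = False

Answer: no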